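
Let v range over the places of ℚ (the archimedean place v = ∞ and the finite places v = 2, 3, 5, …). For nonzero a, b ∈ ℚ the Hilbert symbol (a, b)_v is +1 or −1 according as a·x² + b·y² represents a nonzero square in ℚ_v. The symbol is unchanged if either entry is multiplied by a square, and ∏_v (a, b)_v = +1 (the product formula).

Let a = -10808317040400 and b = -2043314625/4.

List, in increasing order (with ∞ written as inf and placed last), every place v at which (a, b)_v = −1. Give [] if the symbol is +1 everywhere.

(a, b) ≡ (-9889, -97185) mod (ℚ^×)²; places V = {2, 3, 5, 11, 19, 29, 31, ∞}.
(a,b)_5: α=2, u≡4; β=3, v≡2 (mod 5); (4|5)=+1, (2|5)=-1; sign (−1)^0·+1^3·-1^2 = +1.
(a,b)_2: α=4, β=-2; u≡7, v≡7 (mod 8); ε(u)ε(v)=1·1, αω(v)=4·0, βω(u)=-2·0; sum ≡ 1  ⇒  -1.
(a,b)_11: α=1, u≡9; β=1, v≡9 (mod 11); (9|11)=+1, (9|11)=+1; sign (−1)^1·+1^1·+1^1 = -1.
(a,b)_∞: sgn(-9889)=−, sgn(-97185)=−, so -1.
(a,b)_3: α=2, u≡2; β=1, v≡2 (mod 3); (2|3)=-1, (2|3)=-1; sign (−1)^0·-1^1·-1^2 = -1.
(a,b)_19: α=2, u≡13; β=1, v≡8 (mod 19); (13|19)=-1, (8|19)=-1; sign (−1)^0·-1^1·-1^2 = -1.
(a,b)_29: α=3, u≡16; β=2, v≡6 (mod 29); (16|29)=+1, (6|29)=+1; sign (−1)^0·+1^2·+1^3 = +1.
(a,b)_31: α=1, u≡3; β=1, v≡24 (mod 31); (3|31)=-1, (24|31)=-1; sign (−1)^1·-1^1·-1^1 = -1.
Ram(-9889, -97185) = {2, 3, 11, 19, 31, ∞}; no ℚ_2-point on the conic.

[2, 3, 11, 19, 31, inf]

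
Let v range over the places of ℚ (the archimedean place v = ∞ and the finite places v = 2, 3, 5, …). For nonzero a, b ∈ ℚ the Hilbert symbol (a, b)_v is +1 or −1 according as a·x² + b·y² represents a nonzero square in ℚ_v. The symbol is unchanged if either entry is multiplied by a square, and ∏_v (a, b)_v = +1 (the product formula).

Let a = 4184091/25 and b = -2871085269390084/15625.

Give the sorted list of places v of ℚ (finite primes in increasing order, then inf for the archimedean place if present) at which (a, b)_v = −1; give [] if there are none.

Mod squares: a ≡ 464899, b ≡ -41. Check v ∈ {∞, 2, 3, 5, 17, 23, 29, 41}.
v=41: a=41^1·(≡5), b=41^3·(≡37) mod 41; (5|41)=+1, (37|41)=+1; (−1)^{1·3·20}·(+1)^3·(+1)^1 = +1.
v=3: a=3^2·(≡1), b=3^4·(≡1) mod 3; (1|3)=+1, (1|3)=+1; (−1)^{2·4·1}·(+1)^4·(+1)^2 = +1.
v=17: a=17^1·(≡6), b=17^2·(≡10) mod 17; (6|17)=-1, (10|17)=-1; (−1)^{1·2·8}·(-1)^2·(-1)^1 = -1.
v=5: a=5^-2·(≡1), b=5^-6·(≡1) mod 5; (1|5)=+1, (1|5)=+1; (−1)^{-2·-6·2}·(+1)^-6·(+1)^-2 = +1.
v=2: v_2(a)=0, v_2(b)=2; units ≡ 3, 7 (mod 8); ε·ε+αω+βω = 1·1+0·0+2·1 ≡ 1  ⇒  (a,b)_2 = -1.
v=29: a=29^1·(≡28), b=29^2·(≡12) mod 29; (28|29)=+1, (12|29)=-1; (−1)^{1·2·14}·(+1)^2·(-1)^1 = -1.
v=∞: 464899 > 0 and -41 < 0  ⇒  (a,b)_∞ = +1.
v=23: a=23^1·(≡5), b=23^2·(≡20) mod 23; (5|23)=-1, (20|23)=-1; (−1)^{1·2·11}·(-1)^2·(-1)^1 = -1.
Ram(464899, -41) = {2, 17, 23, 29}; no ℚ_2-point on the conic.

[2, 17, 23, 29]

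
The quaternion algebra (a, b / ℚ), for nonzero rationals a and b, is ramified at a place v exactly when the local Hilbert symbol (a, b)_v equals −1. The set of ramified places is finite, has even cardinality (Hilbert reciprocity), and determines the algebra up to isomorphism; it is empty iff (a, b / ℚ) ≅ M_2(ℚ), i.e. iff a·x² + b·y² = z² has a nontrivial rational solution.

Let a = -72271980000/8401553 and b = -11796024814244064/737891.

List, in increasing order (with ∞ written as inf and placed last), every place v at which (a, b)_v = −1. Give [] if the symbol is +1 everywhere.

Mod squares: a ≡ -25806, b ≡ -11594. Check v ∈ {∞, 2, 3, 5, 7, 11, 17, 19, 23, 31, 37}.
v=17: a=17^-1·(≡7), b=17^3·(≡16) mod 17; (7|17)=-1, (16|17)=+1; (−1)^{-1·3·8}·(-1)^3·(+1)^-1 = -1.
v=19: a=19^-2·(≡10), b=19^0·(≡18) mod 19; (10|19)=-1, (18|19)=-1; (−1)^{-2·0·9}·(-1)^0·(-1)^-2 = +1.
v=2: v_2(a)=5, v_2(b)=5; units ≡ 1, 3 (mod 8); ε·ε+αω+βω = 0·1+5·1+5·0 ≡ 1  ⇒  (a,b)_2 = -1.
v=37: a=37^-2·(≡13), b=37^-2·(≡18) mod 37; (13|37)=-1, (18|37)=-1; (−1)^{-2·-2·18}·(-1)^-2·(-1)^-2 = +1.
v=∞: -25806 < 0 and -11594 < 0  ⇒  (a,b)_∞ = -1.
v=7: a=7^0·(≡3), b=7^-2·(≡6) mod 7; (3|7)=-1, (6|7)=-1; (−1)^{0·-2·3}·(-1)^-2·(-1)^0 = +1.
v=5: a=5^4·(≡4), b=5^0·(≡1) mod 5; (4|5)=+1, (1|5)=+1; (−1)^{4·0·2}·(+1)^0·(+1)^4 = +1.
v=3: a=3^3·(≡2), b=3^2·(≡1) mod 3; (2|3)=-1, (1|3)=+1; (−1)^{3·2·1}·(-1)^2·(+1)^3 = +1.
v=31: a=31^0·(≡22), b=31^3·(≡22) mod 31; (22|31)=-1, (22|31)=-1; (−1)^{0·3·15}·(-1)^3·(-1)^0 = -1.
v=23: a=23^3·(≡10), b=23^4·(≡10) mod 23; (10|23)=-1, (10|23)=-1; (−1)^{3·4·11}·(-1)^4·(-1)^3 = -1.
v=11: a=11^1·(≡2), b=11^-1·(≡8) mod 11; (2|11)=-1, (8|11)=-1; (−1)^{1·-1·5}·(-1)^-1·(-1)^1 = -1.
|Ram(-25806, -11594)| = 6, even; anisotropic at {2, 11, 17, 23, 31, ∞}.

[2, 11, 17, 23, 31, inf]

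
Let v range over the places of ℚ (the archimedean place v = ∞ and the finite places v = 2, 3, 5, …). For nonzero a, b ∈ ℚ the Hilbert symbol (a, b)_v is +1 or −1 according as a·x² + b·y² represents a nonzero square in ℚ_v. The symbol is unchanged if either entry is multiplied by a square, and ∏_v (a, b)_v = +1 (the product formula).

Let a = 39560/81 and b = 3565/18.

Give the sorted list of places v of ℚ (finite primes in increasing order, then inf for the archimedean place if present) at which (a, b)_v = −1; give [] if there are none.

Mod squares: a ≡ 9890, b ≡ 7130. Check v ∈ {∞, 2, 3, 5, 23, 31, 43}.
v=31: a=31^0·(≡10), b=31^1·(≡15) mod 31; (10|31)=+1, (15|31)=-1; (−1)^{0·1·15}·(+1)^1·(-1)^0 = +1.
v=5: a=5^1·(≡2), b=5^1·(≡1) mod 5; (2|5)=-1, (1|5)=+1; (−1)^{1·1·2}·(-1)^1·(+1)^1 = -1.
v=43: a=43^1·(≡31), b=43^0·(≡38) mod 43; (31|43)=+1, (38|43)=+1; (−1)^{1·0·21}·(+1)^0·(+1)^1 = +1.
v=23: a=23^1·(≡13), b=23^1·(≡15) mod 23; (13|23)=+1, (15|23)=-1; (−1)^{1·1·11}·(+1)^1·(-1)^1 = +1.
v=2: v_2(a)=3, v_2(b)=-1; units ≡ 1, 5 (mod 8); ε·ε+αω+βω = 0·0+3·1+-1·0 ≡ 1  ⇒  (a,b)_2 = -1.
v=∞: 9890 > 0 and 7130 > 0  ⇒  (a,b)_∞ = +1.
v=3: a=3^-4·(≡2), b=3^-2·(≡2) mod 3; (2|3)=-1, (2|3)=-1; (−1)^{-4·-2·1}·(-1)^-2·(-1)^-4 = +1.
Ram(9890, 7130) = {2, 5}; no ℚ_2-point on the conic.

[2, 5]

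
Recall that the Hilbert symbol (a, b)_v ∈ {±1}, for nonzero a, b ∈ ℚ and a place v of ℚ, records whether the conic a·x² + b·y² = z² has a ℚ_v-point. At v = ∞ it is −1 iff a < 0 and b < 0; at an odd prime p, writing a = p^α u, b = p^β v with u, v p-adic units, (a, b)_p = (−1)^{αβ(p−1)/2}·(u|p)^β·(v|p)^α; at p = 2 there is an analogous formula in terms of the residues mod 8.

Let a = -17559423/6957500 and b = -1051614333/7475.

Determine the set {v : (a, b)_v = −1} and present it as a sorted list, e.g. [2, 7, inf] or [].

[13, 31, 37, inf]

(a, b) ≡ (-554001, -79222143) mod (ℚ^×)²; places V = {2, 3, 5, 7, 11, 13, 23, 31, 37, ∞}.
(a,b)_5: α=-4, u≡1; β=-2, v≡3 (mod 5); (1|5)=+1, (3|5)=-1; sign (−1)^0·+1^-2·-1^-4 = +1.
(a,b)_3: α=7, u≡1; β=5, v≡2 (mod 3); (1|3)=+1, (2|3)=-1; sign (−1)^1·+1^5·-1^7 = +1.
(a,b)_2: α=-2, β=0; u≡7, v≡1 (mod 8); ε(u)ε(v)=1·0, αω(v)=-2·0, βω(u)=0·0; sum ≡ 0  ⇒  +1.
(a,b)_11: α=-2, u≡3; β=1, v≡10 (mod 11); (3|11)=+1, (10|11)=-1; sign (−1)^0·+1^1·-1^-2 = +1.
(a,b)_13: α=0, u≡7; β=-1, v≡12 (mod 13); (7|13)=-1, (12|13)=+1; sign (−1)^0·-1^-1·+1^0 = -1.
(a,b)_23: α=-1, u≡22; β=-1, v≡13 (mod 23); (22|23)=-1, (13|23)=+1; sign (−1)^1·-1^-1·+1^-1 = +1.
(a,b)_∞: sgn(-554001)=−, sgn(-79222143)=−, so -1.
(a,b)_7: α=1, u≡6; β=3, v≡1 (mod 7); (6|7)=-1, (1|7)=+1; sign (−1)^1·-1^3·+1^1 = +1.
(a,b)_31: α=1, u≡2; β=1, v≡10 (mod 31); (2|31)=+1, (10|31)=+1; sign (−1)^1·+1^1·+1^1 = -1.
(a,b)_37: α=1, u≡1; β=1, v≡22 (mod 37); (1|37)=+1, (22|37)=-1; sign (−1)^0·+1^1·-1^1 = -1.
(-554001, -79222143 / ℚ) ramifies at {13, 31, 37, ∞}: a division algebra.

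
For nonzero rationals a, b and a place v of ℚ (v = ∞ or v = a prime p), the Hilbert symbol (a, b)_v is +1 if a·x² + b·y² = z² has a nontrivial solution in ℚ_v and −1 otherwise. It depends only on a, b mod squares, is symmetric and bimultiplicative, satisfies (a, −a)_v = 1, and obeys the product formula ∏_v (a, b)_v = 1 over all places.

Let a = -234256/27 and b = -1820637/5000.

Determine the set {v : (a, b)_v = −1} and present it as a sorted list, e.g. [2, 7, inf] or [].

(a, b) ≡ (-3, -266) mod (ℚ^×)²; places V = {2, 3, 5, 7, 11, 13, 19, ∞}.
(a,b)_13: α=0, u≡4; β=2, v≡7 (mod 13); (4|13)=+1, (7|13)=-1; sign (−1)^0·+1^2·-1^0 = +1.
(a,b)_11: α=4, u≡10; β=0, v≡1 (mod 11); (10|11)=-1, (1|11)=+1; sign (−1)^0·-1^0·+1^4 = +1.
(a,b)_7: α=0, u≡1; β=1, v≡4 (mod 7); (1|7)=+1, (4|7)=+1; sign (−1)^0·+1^1·+1^0 = +1.
(a,b)_∞: sgn(-3)=−, sgn(-266)=−, so -1.
(a,b)_3: α=-3, u≡2; β=4, v≡1 (mod 3); (2|3)=-1, (1|3)=+1; sign (−1)^0·-1^4·+1^-3 = +1.
(a,b)_19: α=0, u≡16; β=1, v≡17 (mod 19); (16|19)=+1, (17|19)=+1; sign (−1)^0·+1^1·+1^0 = +1.
(a,b)_2: α=4, β=-3; u≡5, v≡3 (mod 8); ε(u)ε(v)=0·1, αω(v)=4·1, βω(u)=-3·1; sum ≡ 1  ⇒  -1.
(a,b)_5: α=0, u≡2; β=-4, v≡1 (mod 5); (2|5)=-1, (1|5)=+1; sign (−1)^0·-1^-4·+1^0 = +1.
|Ram(-3, -266)| = 2, even; anisotropic at {2, ∞}.

[2, inf]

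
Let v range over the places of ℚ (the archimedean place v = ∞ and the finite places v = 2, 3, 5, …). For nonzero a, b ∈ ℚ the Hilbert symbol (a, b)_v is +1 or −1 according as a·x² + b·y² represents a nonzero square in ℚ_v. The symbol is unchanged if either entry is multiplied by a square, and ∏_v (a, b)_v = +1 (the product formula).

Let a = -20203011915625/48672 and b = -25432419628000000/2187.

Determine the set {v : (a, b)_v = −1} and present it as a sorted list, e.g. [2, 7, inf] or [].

(a, b) ≡ (-770, -561) mod (ℚ^×)²; places V = {2, 3, 5, 7, 11, 13, 17, ∞}.
(a,b)_∞: sgn(-770)=−, sgn(-561)=−, so -1.
(a,b)_7: α=5, u≡1; β=6, v≡3 (mod 7); (1|7)=+1, (3|7)=-1; sign (−1)^0·+1^6·-1^5 = -1.
(a,b)_13: α=-2, u≡10; β=0, v≡7 (mod 13); (10|13)=+1, (7|13)=-1; sign (−1)^0·+1^0·-1^-2 = +1.
(a,b)_5: α=5, u≡1; β=6, v≡4 (mod 5); (1|5)=+1, (4|5)=+1; sign (−1)^0·+1^6·+1^5 = +1.
(a,b)_17: α=2, u≡12; β=3, v≡16 (mod 17); (12|17)=-1, (16|17)=+1; sign (−1)^0·-1^3·+1^2 = -1.
(a,b)_3: α=-2, u≡1; β=-7, v≡2 (mod 3); (1|3)=+1, (2|3)=-1; sign (−1)^0·+1^-7·-1^-2 = +1.
(a,b)_11: α=3, u≡10; β=1, v≡1 (mod 11); (10|11)=-1, (1|11)=+1; sign (−1)^1·-1^1·+1^3 = +1.
(a,b)_2: α=-5, β=8; u≡7, v≡7 (mod 8); ε(u)ε(v)=1·1, αω(v)=-5·0, βω(u)=8·0; sum ≡ 1  ⇒  -1.
(-770, -561 / ℚ) ramifies at {2, 7, 17, ∞}: a division algebra.

[2, 7, 17, inf]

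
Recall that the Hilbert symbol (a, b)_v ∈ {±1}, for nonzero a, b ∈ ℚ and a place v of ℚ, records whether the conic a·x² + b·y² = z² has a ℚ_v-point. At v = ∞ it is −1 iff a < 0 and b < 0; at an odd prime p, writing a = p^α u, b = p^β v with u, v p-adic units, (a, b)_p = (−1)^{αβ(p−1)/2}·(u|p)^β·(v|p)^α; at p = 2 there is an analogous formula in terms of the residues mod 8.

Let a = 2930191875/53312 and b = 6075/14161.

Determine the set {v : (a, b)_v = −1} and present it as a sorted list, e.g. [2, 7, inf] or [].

(a, b) ≡ (24531, 3) mod (ℚ^×)²; places V = {2, 3, 5, 7, 13, 17, 19, 37, ∞}.
(a,b)_∞: sgn(24531)=+, sgn(3)=+, so +1.
(a,b)_17: α=-1, u≡2; β=-2, v≡14 (mod 17); (2|17)=+1, (14|17)=-1; sign (−1)^0·+1^-2·-1^-1 = -1.
(a,b)_2: α=-6, β=0; u≡3, v≡3 (mod 8); ε(u)ε(v)=1·1, αω(v)=-6·1, βω(u)=0·1; sum ≡ 1  ⇒  -1.
(a,b)_13: α=1, u≡7; β=0, v≡1 (mod 13); (7|13)=-1, (1|13)=+1; sign (−1)^0·-1^0·+1^1 = +1.
(a,b)_3: α=3, u≡2; β=5, v≡1 (mod 3); (2|3)=-1, (1|3)=+1; sign (−1)^1·-1^5·+1^3 = +1.
(a,b)_5: α=4, u≡1; β=2, v≡3 (mod 5); (1|5)=+1, (3|5)=-1; sign (−1)^0·+1^2·-1^4 = +1.
(a,b)_19: α=2, u≡10; β=0, v≡15 (mod 19); (10|19)=-1, (15|19)=-1; sign (−1)^0·-1^0·-1^2 = +1.
(a,b)_7: α=-2, u≡3; β=-2, v≡3 (mod 7); (3|7)=-1, (3|7)=-1; sign (−1)^0·-1^-2·-1^-2 = +1.
(a,b)_37: α=1, u≡11; β=0, v≡3 (mod 37); (11|37)=+1, (3|37)=+1; sign (−1)^0·+1^0·+1^1 = +1.
|Ram(24531, 3)| = 2, even; anisotropic at {2, 17}.

[2, 17]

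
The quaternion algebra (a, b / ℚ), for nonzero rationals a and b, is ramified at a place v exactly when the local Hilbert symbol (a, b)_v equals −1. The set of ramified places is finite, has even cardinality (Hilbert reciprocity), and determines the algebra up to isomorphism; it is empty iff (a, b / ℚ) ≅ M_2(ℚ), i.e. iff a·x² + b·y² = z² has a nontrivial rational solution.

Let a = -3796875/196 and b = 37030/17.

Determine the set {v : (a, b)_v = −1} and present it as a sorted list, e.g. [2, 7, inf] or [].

(a, b) ≡ (-3, 1190) mod (ℚ^×)²; places V = {2, 3, 5, 7, 17, 23, ∞}.
(a,b)_2: α=-2, β=1; u≡5, v≡3 (mod 8); ε(u)ε(v)=0·1, αω(v)=-2·1, βω(u)=1·1; sum ≡ 1  ⇒  -1.
(a,b)_17: α=0, u≡14; β=-1, v≡4 (mod 17); (14|17)=-1, (4|17)=+1; sign (−1)^0·-1^-1·+1^0 = -1.
(a,b)_5: α=6, u≡2; β=1, v≡3 (mod 5); (2|5)=-1, (3|5)=-1; sign (−1)^0·-1^1·-1^6 = -1.
(a,b)_7: α=-2, u≡4; β=1, v≡4 (mod 7); (4|7)=+1, (4|7)=+1; sign (−1)^0·+1^1·+1^-2 = +1.
(a,b)_23: α=0, u≡22; β=2, v≡19 (mod 23); (22|23)=-1, (19|23)=-1; sign (−1)^0·-1^2·-1^0 = +1.
(a,b)_∞: sgn(-3)=−, sgn(1190)=+, so +1.
(a,b)_3: α=5, u≡2; β=0, v≡2 (mod 3); (2|3)=-1, (2|3)=-1; sign (−1)^0·-1^0·-1^5 = -1.
Ram(-3, 1190) = {2, 3, 5, 17}; no ℚ_2-point on the conic.

[2, 3, 5, 17]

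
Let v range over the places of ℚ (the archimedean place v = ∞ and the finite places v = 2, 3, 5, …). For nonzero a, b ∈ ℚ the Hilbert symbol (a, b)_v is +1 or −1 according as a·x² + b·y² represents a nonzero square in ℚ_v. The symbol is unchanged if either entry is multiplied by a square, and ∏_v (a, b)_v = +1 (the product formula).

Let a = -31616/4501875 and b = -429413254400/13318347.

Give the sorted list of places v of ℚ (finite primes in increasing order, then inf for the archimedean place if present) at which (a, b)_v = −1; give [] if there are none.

(a, b) ≡ (-1482, -663) mod (ℚ^×)²; places V = {2, 3, 5, 7, 13, 17, 19, 29, 43, ∞}.
(a,b)_∞: sgn(-1482)=−, sgn(-663)=−, so -1.
(a,b)_5: α=-4, u≡3; β=2, v≡2 (mod 5); (3|5)=-1, (2|5)=-1; sign (−1)^0·-1^2·-1^-4 = +1.
(a,b)_2: α=7, β=8; u≡3, v≡1 (mod 8); ε(u)ε(v)=1·0, αω(v)=7·0, βω(u)=8·1; sum ≡ 0  ⇒  +1.
(a,b)_19: α=1, u≡17; β=2, v≡15 (mod 19); (17|19)=+1, (15|19)=-1; sign (−1)^0·+1^2·-1^1 = -1.
(a,b)_7: α=-4, u≡4; β=-4, v≡1 (mod 7); (4|7)=+1, (1|7)=+1; sign (−1)^0·+1^-4·+1^-4 = +1.
(a,b)_13: α=1, u≡12; β=1, v≡1 (mod 13); (12|13)=+1, (1|13)=+1; sign (−1)^0·+1^1·+1^1 = +1.
(a,b)_29: α=0, u≡26; β=2, v≡25 (mod 29); (26|29)=-1, (25|29)=+1; sign (−1)^0·-1^2·+1^0 = +1.
(a,b)_17: α=0, u≡7; β=1, v≡7 (mod 17); (7|17)=-1, (7|17)=-1; sign (−1)^0·-1^1·-1^0 = -1.
(a,b)_43: α=0, u≡14; β=-2, v≡1 (mod 43); (14|43)=+1, (1|43)=+1; sign (−1)^0·+1^-2·+1^0 = +1.
(a,b)_3: α=-1, u≡1; β=-1, v≡1 (mod 3); (1|3)=+1, (1|3)=+1; sign (−1)^1·+1^-1·+1^-1 = -1.
|Ram(-1482, -663)| = 4, even; anisotropic at {3, 17, 19, ∞}.

[3, 17, 19, inf]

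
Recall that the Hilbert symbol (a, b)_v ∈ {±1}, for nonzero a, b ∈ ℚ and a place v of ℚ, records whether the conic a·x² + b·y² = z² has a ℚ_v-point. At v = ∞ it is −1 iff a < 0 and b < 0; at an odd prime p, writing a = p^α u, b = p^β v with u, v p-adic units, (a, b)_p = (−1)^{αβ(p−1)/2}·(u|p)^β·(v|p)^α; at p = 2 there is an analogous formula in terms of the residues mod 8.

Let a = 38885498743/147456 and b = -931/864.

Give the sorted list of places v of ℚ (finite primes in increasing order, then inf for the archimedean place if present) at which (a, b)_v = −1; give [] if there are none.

(a, b) ≡ (44863, -114) mod (ℚ^×)²; places V = {2, 3, 7, 13, 17, 19, 29, ∞}.
(a,b)_19: α=2, u≡16; β=1, v≡3 (mod 19); (16|19)=+1, (3|19)=-1; sign (−1)^0·+1^1·-1^2 = +1.
(a,b)_17: α=1, u≡2; β=0, v≡10 (mod 17); (2|17)=+1, (10|17)=-1; sign (−1)^0·+1^0·-1^1 = -1.
(a,b)_∞: sgn(44863)=+, sgn(-114)=−, so +1.
(a,b)_2: α=-14, β=-5; u≡7, v≡7 (mod 8); ε(u)ε(v)=1·1, αω(v)=-14·0, βω(u)=-5·0; sum ≡ 1  ⇒  -1.
(a,b)_29: α=1, u≡19; β=0, v≡15 (mod 29); (19|29)=-1, (15|29)=-1; sign (−1)^0·-1^0·-1^1 = -1.
(a,b)_3: α=-2, u≡1; β=-3, v≡1 (mod 3); (1|3)=+1, (1|3)=+1; sign (−1)^0·+1^-3·+1^-2 = +1.
(a,b)_7: α=5, u≡2; β=2, v≡3 (mod 7); (2|7)=+1, (3|7)=-1; sign (−1)^0·+1^2·-1^5 = -1.
(a,b)_13: α=1, u≡2; β=0, v≡3 (mod 13); (2|13)=-1, (3|13)=+1; sign (−1)^0·-1^0·+1^1 = +1.
|Ram(44863, -114)| = 4, even; anisotropic at {2, 7, 17, 29}.

[2, 7, 17, 29]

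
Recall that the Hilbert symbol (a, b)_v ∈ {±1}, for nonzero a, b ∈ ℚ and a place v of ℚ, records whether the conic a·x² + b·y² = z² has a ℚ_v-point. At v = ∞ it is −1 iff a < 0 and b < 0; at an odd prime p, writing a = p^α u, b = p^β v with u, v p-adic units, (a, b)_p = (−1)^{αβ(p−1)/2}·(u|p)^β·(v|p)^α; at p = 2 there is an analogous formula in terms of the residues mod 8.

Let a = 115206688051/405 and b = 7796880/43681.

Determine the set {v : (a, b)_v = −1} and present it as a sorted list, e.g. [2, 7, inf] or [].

Mod squares: a ≡ 455, b ≡ 1105. Check v ∈ {∞, 2, 3, 5, 7, 11, 13, 17, 19, 23}.
v=19: a=19^0·(≡14), b=19^-2·(≡3) mod 19; (14|19)=-1, (3|19)=-1; (−1)^{0·-2·9}·(-1)^-2·(-1)^0 = +1.
v=∞: 455 > 0 and 1105 > 0  ⇒  (a,b)_∞ = +1.
v=17: a=17^2·(≡9), b=17^1·(≡6) mod 17; (9|17)=+1, (6|17)=-1; (−1)^{2·1·8}·(+1)^1·(-1)^2 = +1.
v=3: a=3^-4·(≡2), b=3^2·(≡1) mod 3; (2|3)=-1, (1|3)=+1; (−1)^{-4·2·1}·(-1)^2·(+1)^-4 = +1.
v=5: a=5^-1·(≡1), b=5^1·(≡1) mod 5; (1|5)=+1, (1|5)=+1; (−1)^{-1·1·2}·(+1)^1·(+1)^-1 = +1.
v=11: a=11^0·(≡9), b=11^-2·(≡4) mod 11; (9|11)=+1, (4|11)=+1; (−1)^{0·-2·5}·(+1)^-2·(+1)^0 = +1.
v=13: a=13^3·(≡9), b=13^1·(≡5) mod 13; (9|13)=+1, (5|13)=-1; (−1)^{3·1·6}·(+1)^1·(-1)^3 = -1.
v=7: a=7^3·(≡1), b=7^2·(≡3) mod 7; (1|7)=+1, (3|7)=-1; (−1)^{3·2·3}·(+1)^2·(-1)^3 = -1.
v=23: a=23^2·(≡4), b=23^0·(≡16) mod 23; (4|23)=+1, (16|23)=+1; (−1)^{2·0·11}·(+1)^0·(+1)^2 = +1.
v=2: v_2(a)=0, v_2(b)=4; units ≡ 7, 1 (mod 8); ε·ε+αω+βω = 1·0+0·0+4·0 ≡ 0  ⇒  (a,b)_2 = +1.
(455, 1105 / ℚ) ramifies at {7, 13}: a division algebra.

[7, 13]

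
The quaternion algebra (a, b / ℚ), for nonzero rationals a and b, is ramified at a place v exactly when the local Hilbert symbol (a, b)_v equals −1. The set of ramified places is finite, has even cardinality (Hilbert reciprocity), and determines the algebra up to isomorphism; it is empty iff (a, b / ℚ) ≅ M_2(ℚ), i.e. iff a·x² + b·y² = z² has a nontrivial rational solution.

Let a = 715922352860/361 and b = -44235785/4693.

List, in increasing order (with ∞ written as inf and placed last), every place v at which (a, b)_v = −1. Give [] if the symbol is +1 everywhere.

Mod squares: a ≡ 72335, b ≡ -16445. Check v ∈ {∞, 2, 5, 11, 13, 17, 19, 23, 37}.
v=17: a=17^1·(≡14), b=17^2·(≡3) mod 17; (14|17)=-1, (3|17)=-1; (−1)^{1·2·8}·(-1)^2·(-1)^1 = -1.
v=5: a=5^1·(≡2), b=5^1·(≡1) mod 5; (2|5)=-1, (1|5)=+1; (−1)^{1·1·2}·(-1)^1·(+1)^1 = -1.
v=37: a=37^1·(≡13), b=37^0·(≡17) mod 37; (13|37)=-1, (17|37)=-1; (−1)^{1·0·18}·(-1)^0·(-1)^1 = -1.
v=13: a=13^2·(≡1), b=13^-1·(≡3) mod 13; (1|13)=+1, (3|13)=+1; (−1)^{2·-1·6}·(+1)^-1·(+1)^2 = +1.
v=11: a=11^4·(≡8), b=11^3·(≡1) mod 11; (8|11)=-1, (1|11)=+1; (−1)^{4·3·5}·(-1)^3·(+1)^4 = -1.
v=∞: 72335 > 0 and -16445 < 0  ⇒  (a,b)_∞ = +1.
v=19: a=19^-2·(≡14), b=19^-2·(≡7) mod 19; (14|19)=-1, (7|19)=+1; (−1)^{-2·-2·9}·(-1)^-2·(+1)^-2 = +1.
v=2: v_2(a)=2, v_2(b)=0; units ≡ 7, 3 (mod 8); ε·ε+αω+βω = 1·1+2·1+0·0 ≡ 1  ⇒  (a,b)_2 = -1.
v=23: a=23^1·(≡5), b=23^1·(≡11) mod 23; (5|23)=-1, (11|23)=-1; (−1)^{1·1·11}·(-1)^1·(-1)^1 = -1.
Ram(72335, -16445) = {2, 5, 11, 17, 23, 37}; no ℚ_2-point on the conic.

[2, 5, 11, 17, 23, 37]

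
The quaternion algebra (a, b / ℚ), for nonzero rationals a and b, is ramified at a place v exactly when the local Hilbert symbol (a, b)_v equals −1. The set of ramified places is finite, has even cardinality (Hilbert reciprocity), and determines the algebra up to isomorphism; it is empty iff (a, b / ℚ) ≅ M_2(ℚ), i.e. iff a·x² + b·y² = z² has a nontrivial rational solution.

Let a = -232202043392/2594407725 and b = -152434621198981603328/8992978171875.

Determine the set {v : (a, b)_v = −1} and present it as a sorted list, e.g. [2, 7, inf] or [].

[3, inf]

Mod squares: a ≡ -42, b ≡ -6. Check v ∈ {∞, 2, 3, 5, 7, 11, 13, 19}.
v=3: a=3^-5·(≡1), b=3^-13·(≡1) mod 3; (1|3)=+1, (1|3)=+1; (−1)^{-5·-13·1}·(+1)^-13·(+1)^-5 = -1.
v=2: v_2(a)=17, v_2(b)=13; units ≡ 3, 5 (mod 8); ε·ε+αω+βω = 1·0+17·1+13·1 ≡ 0  ⇒  (a,b)_2 = +1.
v=7: a=7^-1·(≡1), b=7^2·(≡2) mod 7; (1|7)=+1, (2|7)=+1; (−1)^{-1·2·3}·(+1)^2·(+1)^-1 = +1.
v=∞: -42 < 0 and -6 < 0  ⇒  (a,b)_∞ = -1.
v=13: a=13^-2·(≡12), b=13^0·(≡7) mod 13; (12|13)=+1, (7|13)=-1; (−1)^{-2·0·6}·(+1)^0·(-1)^-2 = +1.
v=5: a=5^-2·(≡2), b=5^-6·(≡4) mod 5; (2|5)=-1, (4|5)=+1; (−1)^{-2·-6·2}·(-1)^-6·(+1)^-2 = +1.
v=11: a=11^6·(≡6), b=11^14·(≡3) mod 11; (6|11)=-1, (3|11)=+1; (−1)^{6·14·5}·(-1)^14·(+1)^6 = +1.
v=19: a=19^-2·(≡8), b=19^-2·(≡18) mod 19; (8|19)=-1, (18|19)=-1; (−1)^{-2·-2·9}·(-1)^-2·(-1)^-2 = +1.
Ram(-42, -6) = {3, ∞}; no ℚ_3-point on the conic.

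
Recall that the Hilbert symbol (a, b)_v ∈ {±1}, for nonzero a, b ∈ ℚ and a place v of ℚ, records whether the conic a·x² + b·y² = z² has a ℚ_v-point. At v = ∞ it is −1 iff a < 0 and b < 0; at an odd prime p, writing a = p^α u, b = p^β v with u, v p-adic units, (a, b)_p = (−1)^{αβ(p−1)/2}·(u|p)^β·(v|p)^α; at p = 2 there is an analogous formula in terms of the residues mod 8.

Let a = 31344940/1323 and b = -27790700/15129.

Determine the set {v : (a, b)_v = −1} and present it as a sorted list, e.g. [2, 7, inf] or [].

[5, 7, 11, 29]

(a, b) ≡ (81345, -203) mod (ℚ^×)²; places V = {2, 3, 5, 7, 11, 17, 29, 37, 41, ∞}.
(a,b)_37: α=0, u≡6; β=2, v≡6 (mod 37); (6|37)=-1, (6|37)=-1; sign (−1)^0·-1^2·-1^0 = +1.
(a,b)_7: α=-2, u≡3; β=1, v≡3 (mod 7); (3|7)=-1, (3|7)=-1; sign (−1)^0·-1^1·-1^-2 = -1.
(a,b)_41: α=0, u≡40; β=-2, v≡23 (mod 41); (40|41)=+1, (23|41)=+1; sign (−1)^0·+1^-2·+1^0 = +1.
(a,b)_2: α=2, β=2; u≡1, v≡5 (mod 8); ε(u)ε(v)=0·0, αω(v)=2·1, βω(u)=2·0; sum ≡ 0  ⇒  +1.
(a,b)_11: α=1, u≡4; β=0, v≡2 (mod 11); (4|11)=+1, (2|11)=-1; sign (−1)^0·+1^0·-1^1 = -1.
(a,b)_29: α=1, u≡21; β=1, v≡22 (mod 29); (21|29)=-1, (22|29)=+1; sign (−1)^0·-1^1·+1^1 = -1.
(a,b)_3: α=-3, u≡1; β=-2, v≡1 (mod 3); (1|3)=+1, (1|3)=+1; sign (−1)^0·+1^-2·+1^-3 = +1.
(a,b)_17: α=3, u≡4; β=0, v≡1 (mod 17); (4|17)=+1, (1|17)=+1; sign (−1)^0·+1^0·+1^3 = +1.
(a,b)_5: α=1, u≡1; β=2, v≡3 (mod 5); (1|5)=+1, (3|5)=-1; sign (−1)^0·+1^2·-1^1 = -1.
(a,b)_∞: sgn(81345)=+, sgn(-203)=−, so +1.
Ram(81345, -203) = {5, 7, 11, 29}; no ℚ_5-point on the conic.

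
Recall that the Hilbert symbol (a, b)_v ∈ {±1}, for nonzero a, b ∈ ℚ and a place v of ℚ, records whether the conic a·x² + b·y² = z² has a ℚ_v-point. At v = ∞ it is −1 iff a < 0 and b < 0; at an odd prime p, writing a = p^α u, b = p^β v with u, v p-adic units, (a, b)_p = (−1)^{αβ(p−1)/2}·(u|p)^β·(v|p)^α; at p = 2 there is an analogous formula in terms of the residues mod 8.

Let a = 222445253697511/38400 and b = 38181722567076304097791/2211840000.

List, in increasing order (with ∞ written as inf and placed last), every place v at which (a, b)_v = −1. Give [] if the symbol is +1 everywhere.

[3, 31]

Mod squares: a ≡ 186, b ≡ 2346. Check v ∈ {∞, 2, 3, 5, 7, 13, 17, 23, 31}.
v=13: a=13^2·(≡1), b=13^2·(≡2) mod 13; (1|13)=+1, (2|13)=-1; (−1)^{2·2·6}·(+1)^2·(-1)^2 = +1.
v=5: a=5^-2·(≡1), b=5^-4·(≡4) mod 5; (1|5)=+1, (4|5)=+1; (−1)^{-2·-4·2}·(+1)^-4·(+1)^-2 = +1.
v=3: a=3^-1·(≡2), b=3^-3·(≡2) mod 3; (2|3)=-1, (2|3)=-1; (−1)^{-1·-3·1}·(-1)^-3·(-1)^-1 = -1.
v=31: a=31^3·(≡23), b=31^4·(≡22) mod 31; (23|31)=-1, (22|31)=-1; (−1)^{3·4·15}·(-1)^4·(-1)^3 = -1.
v=2: v_2(a)=-9, v_2(b)=-17; units ≡ 5, 5 (mod 8); ε·ε+αω+βω = 0·0+-9·1+-17·1 ≡ 0  ⇒  (a,b)_2 = +1.
v=∞: 186 > 0 and 2346 > 0  ⇒  (a,b)_∞ = +1.
v=23: a=23^2·(≡3), b=23^3·(≡11) mod 23; (3|23)=+1, (11|23)=-1; (−1)^{2·3·11}·(+1)^3·(-1)^2 = +1.
v=17: a=17^4·(≡16), b=17^7·(≡8) mod 17; (16|17)=+1, (8|17)=+1; (−1)^{4·7·8}·(+1)^7·(+1)^4 = +1.
v=7: a=7^0·(≡1), b=7^2·(≡2) mod 7; (1|7)=+1, (2|7)=+1; (−1)^{0·2·3}·(+1)^2·(+1)^0 = +1.
Ram(186, 2346) = {3, 31}; no ℚ_3-point on the conic.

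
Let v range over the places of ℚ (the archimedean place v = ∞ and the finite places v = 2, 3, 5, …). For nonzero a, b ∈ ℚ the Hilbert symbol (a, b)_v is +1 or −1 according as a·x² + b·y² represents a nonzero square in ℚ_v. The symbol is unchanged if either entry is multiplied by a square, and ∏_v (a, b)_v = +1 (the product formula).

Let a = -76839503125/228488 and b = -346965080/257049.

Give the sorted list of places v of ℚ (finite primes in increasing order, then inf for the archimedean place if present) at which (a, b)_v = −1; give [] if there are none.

(a, b) ≡ (-2090, -14630) mod (ℚ^×)²; places V = {2, 3, 5, 7, 11, 13, 19, ∞}.
(a,b)_∞: sgn(-2090)=−, sgn(-14630)=−, so -1.
(a,b)_7: α=6, u≡3; β=3, v≡5 (mod 7); (3|7)=-1, (5|7)=-1; sign (−1)^0·-1^3·-1^6 = -1.
(a,b)_5: α=5, u≡3; β=1, v≡1 (mod 5); (3|5)=-1, (1|5)=+1; sign (−1)^0·-1^1·+1^5 = -1.
(a,b)_13: α=-4, u≡12; β=-4, v≡5 (mod 13); (12|13)=+1, (5|13)=-1; sign (−1)^0·+1^-4·-1^-4 = +1.
(a,b)_19: α=1, u≡7; β=1, v≡1 (mod 19); (7|19)=+1, (1|19)=+1; sign (−1)^1·+1^1·+1^1 = -1.
(a,b)_2: α=-3, β=3; u≡3, v≡5 (mod 8); ε(u)ε(v)=1·0, αω(v)=-3·1, βω(u)=3·1; sum ≡ 0  ⇒  +1.
(a,b)_3: α=0, u≡1; β=-2, v≡1 (mod 3); (1|3)=+1, (1|3)=+1; sign (−1)^0·+1^-2·+1^0 = +1.
(a,b)_11: α=1, u≡8; β=3, v≡9 (mod 11); (8|11)=-1, (9|11)=+1; sign (−1)^1·-1^3·+1^1 = +1.
Ram(-2090, -14630) = {5, 7, 19, ∞}; no ℚ_5-point on the conic.

[5, 7, 19, inf]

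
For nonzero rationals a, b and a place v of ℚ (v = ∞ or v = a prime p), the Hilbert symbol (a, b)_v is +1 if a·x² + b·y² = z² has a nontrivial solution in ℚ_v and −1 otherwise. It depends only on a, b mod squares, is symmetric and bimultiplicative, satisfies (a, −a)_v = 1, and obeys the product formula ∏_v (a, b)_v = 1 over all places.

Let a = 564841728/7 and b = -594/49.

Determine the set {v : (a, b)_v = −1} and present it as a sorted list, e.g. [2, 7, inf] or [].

Mod squares: a ≡ 1716099, b ≡ -66. Check v ∈ {∞, 2, 3, 7, 11, 17, 19, 23}.
v=11: a=11^1·(≡7), b=11^1·(≡9) mod 11; (7|11)=-1, (9|11)=+1; (−1)^{1·1·5}·(-1)^1·(+1)^1 = +1.
v=7: a=7^-1·(≡3), b=7^-2·(≡1) mod 7; (3|7)=-1, (1|7)=+1; (−1)^{-1·-2·3}·(-1)^-2·(+1)^-1 = +1.
v=∞: 1716099 > 0 and -66 < 0  ⇒  (a,b)_∞ = +1.
v=23: a=23^1·(≡9), b=23^0·(≡9) mod 23; (9|23)=+1, (9|23)=+1; (−1)^{1·0·11}·(+1)^0·(+1)^1 = +1.
v=3: a=3^3·(≡2), b=3^3·(≡2) mod 3; (2|3)=-1, (2|3)=-1; (−1)^{3·3·1}·(-1)^3·(-1)^3 = -1.
v=2: v_2(a)=8, v_2(b)=1; units ≡ 3, 7 (mod 8); ε·ε+αω+βω = 1·1+8·0+1·1 ≡ 0  ⇒  (a,b)_2 = +1.
v=19: a=19^1·(≡15), b=19^0·(≡3) mod 19; (15|19)=-1, (3|19)=-1; (−1)^{1·0·9}·(-1)^0·(-1)^1 = -1.
v=17: a=17^1·(≡4), b=17^0·(≡8) mod 17; (4|17)=+1, (8|17)=+1; (−1)^{1·0·8}·(+1)^0·(+1)^1 = +1.
Ram(1716099, -66) = {3, 19}; no ℚ_3-point on the conic.

[3, 19]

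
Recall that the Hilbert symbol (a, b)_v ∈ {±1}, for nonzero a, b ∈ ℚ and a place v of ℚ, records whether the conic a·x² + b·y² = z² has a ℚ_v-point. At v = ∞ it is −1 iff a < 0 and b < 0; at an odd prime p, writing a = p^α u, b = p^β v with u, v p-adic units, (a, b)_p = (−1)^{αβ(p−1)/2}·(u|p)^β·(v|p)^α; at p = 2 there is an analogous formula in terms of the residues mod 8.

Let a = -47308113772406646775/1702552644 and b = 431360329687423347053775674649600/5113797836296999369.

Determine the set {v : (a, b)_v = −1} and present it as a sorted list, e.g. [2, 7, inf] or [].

[31, 47]

Mod squares: a ≡ -1467199, b ≡ 441626899. Check v ∈ {∞, 2, 3, 5, 7, 11, 13, 17, 19, 23, 29, 31, 37, 43, 47, 53}.
v=53: a=53^1·(≡11), b=53^1·(≡9) mod 53; (11|53)=+1, (9|53)=+1; (−1)^{1·1·26}·(+1)^1·(+1)^1 = +1.
v=7: a=7^8·(≡4), b=7^13·(≡6) mod 7; (4|7)=+1, (6|7)=-1; (−1)^{8·13·3}·(+1)^13·(-1)^8 = +1.
v=∞: -1467199 < 0 and 441626899 > 0  ⇒  (a,b)_∞ = +1.
v=37: a=37^0·(≡25), b=37^2·(≡5) mod 37; (25|37)=+1, (5|37)=-1; (−1)^{0·2·18}·(+1)^2·(-1)^0 = +1.
v=2: v_2(a)=-2, v_2(b)=10; units ≡ 1, 3 (mod 8); ε·ε+αω+βω = 0·1+-2·1+10·0 ≡ 0  ⇒  (a,b)_2 = +1.
v=11: a=11^2·(≡4), b=11^2·(≡6) mod 11; (4|11)=+1, (6|11)=-1; (−1)^{2·2·5}·(+1)^2·(-1)^2 = +1.
v=47: a=47^1·(≡43), b=47^1·(≡30) mod 47; (43|47)=-1, (30|47)=-1; (−1)^{1·1·23}·(-1)^1·(-1)^1 = -1.
v=5: a=5^2·(≡1), b=5^2·(≡1) mod 5; (1|5)=+1, (1|5)=+1; (−1)^{2·2·2}·(+1)^2·(+1)^2 = +1.
v=13: a=13^-2·(≡2), b=13^-2·(≡12) mod 13; (2|13)=-1, (12|13)=+1; (−1)^{-2·-2·6}·(-1)^-2·(+1)^-2 = +1.
v=3: a=3^-2·(≡2), b=3^2·(≡1) mod 3; (2|3)=-1, (1|3)=+1; (−1)^{-2·2·1}·(-1)^2·(+1)^-2 = +1.
v=43: a=43^2·(≡25), b=43^3·(≡40) mod 43; (25|43)=+1, (40|43)=+1; (−1)^{2·3·21}·(+1)^3·(+1)^2 = +1.
v=29: a=29^0·(≡26), b=29^-4·(≡6) mod 29; (26|29)=-1, (6|29)=+1; (−1)^{0·-4·14}·(-1)^-4·(+1)^0 = +1.
v=17: a=17^0·(≡10), b=17^-2·(≡1) mod 17; (10|17)=-1, (1|17)=+1; (−1)^{0·-2·8}·(-1)^-2·(+1)^0 = +1.
v=19: a=19^1·(≡14), b=19^1·(≡5) mod 19; (14|19)=-1, (5|19)=+1; (−1)^{1·1·9}·(-1)^1·(+1)^1 = +1.
v=31: a=31^1·(≡1), b=31^1·(≡14) mod 31; (1|31)=+1, (14|31)=+1; (−1)^{1·1·15}·(+1)^1·(+1)^1 = -1.
v=23: a=23^-4·(≡19), b=23^-6·(≡3) mod 23; (19|23)=-1, (3|23)=+1; (−1)^{-4·-6·11}·(-1)^-6·(+1)^-4 = +1.
Ram(-1467199, 441626899) = {31, 47}; no ℚ_31-point on the conic.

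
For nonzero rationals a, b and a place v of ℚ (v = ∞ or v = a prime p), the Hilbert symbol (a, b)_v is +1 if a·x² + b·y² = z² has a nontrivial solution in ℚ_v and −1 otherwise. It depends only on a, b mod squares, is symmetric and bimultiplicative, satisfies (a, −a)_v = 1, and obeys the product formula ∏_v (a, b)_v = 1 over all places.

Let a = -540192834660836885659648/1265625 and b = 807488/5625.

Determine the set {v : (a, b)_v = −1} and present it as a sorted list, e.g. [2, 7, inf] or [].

Mod squares: a ≡ -202263127, b ≡ 12617. Check v ∈ {∞, 2, 3, 5, 11, 17, 23, 31, 37, 41}.
v=31: a=31^3·(≡21), b=31^1·(≡5) mod 31; (21|31)=-1, (5|31)=+1; (−1)^{3·1·15}·(-1)^1·(+1)^3 = +1.
v=∞: -202263127 < 0 and 12617 > 0  ⇒  (a,b)_∞ = +1.
v=2: v_2(a)=24, v_2(b)=6; units ≡ 1, 1 (mod 8); ε·ε+αω+βω = 0·0+24·0+6·0 ≡ 0  ⇒  (a,b)_2 = +1.
v=23: a=23^1·(≡8), b=23^0·(≡18) mod 23; (8|23)=+1, (18|23)=+1; (−1)^{1·0·11}·(+1)^0·(+1)^1 = +1.
v=3: a=3^-4·(≡2), b=3^-2·(≡2) mod 3; (2|3)=-1, (2|3)=-1; (−1)^{-4·-2·1}·(-1)^-2·(-1)^-4 = +1.
v=17: a=17^1·(≡10), b=17^0·(≡6) mod 17; (10|17)=-1, (6|17)=-1; (−1)^{1·0·8}·(-1)^0·(-1)^1 = -1.
v=5: a=5^-6·(≡2), b=5^-4·(≡2) mod 5; (2|5)=-1, (2|5)=-1; (−1)^{-6·-4·2}·(-1)^-4·(-1)^-6 = +1.
v=41: a=41^1·(≡9), b=41^0·(≡35) mod 41; (9|41)=+1, (35|41)=-1; (−1)^{1·0·20}·(+1)^0·(-1)^1 = -1.
v=11: a=11^3·(≡6), b=11^1·(≡4) mod 11; (6|11)=-1, (4|11)=+1; (−1)^{3·1·5}·(-1)^1·(+1)^3 = +1.
v=37: a=37^3·(≡15), b=37^1·(≡31) mod 37; (15|37)=-1, (31|37)=-1; (−1)^{3·1·18}·(-1)^1·(-1)^3 = +1.
Ram(-202263127, 12617) = {17, 41}; no ℚ_17-point on the conic.

[17, 41]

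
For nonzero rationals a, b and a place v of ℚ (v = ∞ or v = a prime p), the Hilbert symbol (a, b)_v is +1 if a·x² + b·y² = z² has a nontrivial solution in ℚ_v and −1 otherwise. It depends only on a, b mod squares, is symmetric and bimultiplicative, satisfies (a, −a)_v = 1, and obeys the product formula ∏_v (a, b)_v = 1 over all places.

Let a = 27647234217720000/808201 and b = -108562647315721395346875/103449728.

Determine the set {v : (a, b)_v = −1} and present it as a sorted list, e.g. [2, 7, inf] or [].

[2, 5]

Mod squares: a ≡ 5083, b ≡ -390. Check v ∈ {∞, 2, 3, 5, 13, 17, 23, 29, 31}.
v=31: a=31^-2·(≡15), b=31^-2·(≡22) mod 31; (15|31)=-1, (22|31)=-1; (−1)^{-2·-2·15}·(-1)^-2·(-1)^-2 = +1.
v=17: a=17^1·(≡6), b=17^2·(≡16) mod 17; (6|17)=-1, (16|17)=+1; (−1)^{1·2·8}·(-1)^2·(+1)^1 = +1.
v=29: a=29^-2·(≡17), b=29^-2·(≡9) mod 29; (17|29)=-1, (9|29)=+1; (−1)^{-2·-2·14}·(-1)^-2·(+1)^-2 = +1.
v=∞: 5083 > 0 and -390 < 0  ⇒  (a,b)_∞ = +1.
v=3: a=3^2·(≡1), b=3^7·(≡2) mod 3; (1|3)=+1, (2|3)=-1; (−1)^{2·7·1}·(+1)^7·(-1)^2 = +1.
v=2: v_2(a)=6, v_2(b)=-7; units ≡ 3, 5 (mod 8); ε·ε+αω+βω = 1·0+6·1+-7·1 ≡ 1  ⇒  (a,b)_2 = -1.
v=13: a=13^5·(≡9), b=13^5·(≡4) mod 13; (9|13)=+1, (4|13)=+1; (−1)^{5·5·6}·(+1)^5·(+1)^5 = +1.
v=5: a=5^4·(≡2), b=5^5·(≡3) mod 5; (2|5)=-1, (3|5)=-1; (−1)^{4·5·2}·(-1)^5·(-1)^4 = -1.
v=23: a=23^3·(≡22), b=23^6·(≡6) mod 23; (22|23)=-1, (6|23)=+1; (−1)^{3·6·11}·(-1)^6·(+1)^3 = +1.
(5083, -390 / ℚ) ramifies at {2, 5}: a division algebra.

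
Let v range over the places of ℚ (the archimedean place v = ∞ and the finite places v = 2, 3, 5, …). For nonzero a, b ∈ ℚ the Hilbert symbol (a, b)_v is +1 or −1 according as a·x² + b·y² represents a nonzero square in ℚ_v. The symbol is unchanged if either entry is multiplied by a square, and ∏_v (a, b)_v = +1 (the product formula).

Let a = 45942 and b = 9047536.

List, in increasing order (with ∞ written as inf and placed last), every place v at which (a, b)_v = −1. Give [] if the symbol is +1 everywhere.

[2, 19]

Mod squares: a ≡ 45942, b ≡ 565471. Check v ∈ {∞, 2, 3, 13, 17, 19, 29, 31, 37}.
v=3: a=3^1·(≡2), b=3^0·(≡1) mod 3; (2|3)=-1, (1|3)=+1; (−1)^{1·0·1}·(-1)^0·(+1)^1 = +1.
v=29: a=29^0·(≡6), b=29^1·(≡2) mod 29; (6|29)=+1, (2|29)=-1; (−1)^{0·1·14}·(+1)^1·(-1)^0 = +1.
v=2: v_2(a)=1, v_2(b)=4; units ≡ 3, 7 (mod 8); ε·ε+αω+βω = 1·1+1·0+4·1 ≡ 1  ⇒  (a,b)_2 = -1.
v=13: a=13^1·(≡11), b=13^0·(≡4) mod 13; (11|13)=-1, (4|13)=+1; (−1)^{1·0·6}·(-1)^0·(+1)^1 = +1.
v=19: a=19^1·(≡5), b=19^0·(≡2) mod 19; (5|19)=+1, (2|19)=-1; (−1)^{1·0·9}·(+1)^0·(-1)^1 = -1.
v=∞: 45942 > 0 and 565471 > 0  ⇒  (a,b)_∞ = +1.
v=37: a=37^0·(≡25), b=37^1·(≡32) mod 37; (25|37)=+1, (32|37)=-1; (−1)^{0·1·18}·(+1)^1·(-1)^0 = +1.
v=31: a=31^1·(≡25), b=31^1·(≡22) mod 31; (25|31)=+1, (22|31)=-1; (−1)^{1·1·15}·(+1)^1·(-1)^1 = +1.
v=17: a=17^0·(≡8), b=17^1·(≡6) mod 17; (8|17)=+1, (6|17)=-1; (−1)^{0·1·8}·(+1)^1·(-1)^0 = +1.
|Ram(45942, 565471)| = 2, even; anisotropic at {2, 19}.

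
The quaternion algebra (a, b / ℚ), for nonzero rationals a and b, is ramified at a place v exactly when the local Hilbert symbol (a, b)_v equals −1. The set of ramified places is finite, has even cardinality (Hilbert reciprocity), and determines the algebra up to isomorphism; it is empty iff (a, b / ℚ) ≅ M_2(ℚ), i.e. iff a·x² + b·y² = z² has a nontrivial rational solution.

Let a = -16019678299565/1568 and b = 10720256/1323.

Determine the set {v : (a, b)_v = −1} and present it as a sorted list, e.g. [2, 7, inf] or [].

(a, b) ≡ (-292330, 87) mod (ℚ^×)²; places V = {2, 3, 5, 7, 19, 23, 29, 31, 41, ∞}.
(a,b)_31: α=1, u≡2; β=0, v≡4 (mod 31); (2|31)=+1, (4|31)=+1; sign (−1)^0·+1^0·+1^1 = +1.
(a,b)_19: α=4, u≡1; β=2, v≡11 (mod 19); (1|19)=+1, (11|19)=+1; sign (−1)^0·+1^2·+1^4 = +1.
(a,b)_5: α=1, u≡4; β=0, v≡2 (mod 5); (4|5)=+1, (2|5)=-1; sign (−1)^0·+1^0·-1^1 = -1.
(a,b)_41: α=1, u≡31; β=0, v≡36 (mod 41); (31|41)=+1, (36|41)=+1; sign (−1)^0·+1^0·+1^1 = +1.
(a,b)_2: α=-5, β=10; u≡3, v≡7 (mod 8); ε(u)ε(v)=1·1, αω(v)=-5·0, βω(u)=10·1; sum ≡ 1  ⇒  -1.
(a,b)_29: α=2, u≡27; β=1, v≡21 (mod 29); (27|29)=-1, (21|29)=-1; sign (−1)^0·-1^1·-1^2 = -1.
(a,b)_3: α=0, u≡2; β=-3, v≡2 (mod 3); (2|3)=-1, (2|3)=-1; sign (−1)^0·-1^-3·-1^0 = -1.
(a,b)_∞: sgn(-292330)=−, sgn(87)=+, so +1.
(a,b)_23: α=1, u≡18; β=0, v≡4 (mod 23); (18|23)=+1, (4|23)=+1; sign (−1)^0·+1^0·+1^1 = +1.
(a,b)_7: α=-2, u≡1; β=-2, v≡6 (mod 7); (1|7)=+1, (6|7)=-1; sign (−1)^0·+1^-2·-1^-2 = +1.
Ram(-292330, 87) = {2, 3, 5, 29}; no ℚ_2-point on the conic.

[2, 3, 5, 29]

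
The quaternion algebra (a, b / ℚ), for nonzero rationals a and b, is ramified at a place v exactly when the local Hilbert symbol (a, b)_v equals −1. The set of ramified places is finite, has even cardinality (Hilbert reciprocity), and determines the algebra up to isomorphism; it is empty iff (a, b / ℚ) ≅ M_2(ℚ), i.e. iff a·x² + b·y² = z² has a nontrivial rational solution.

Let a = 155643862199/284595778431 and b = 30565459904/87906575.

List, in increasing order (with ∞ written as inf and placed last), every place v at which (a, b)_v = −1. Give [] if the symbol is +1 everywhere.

(a, b) ≡ (215441, 12673) mod (ℚ^×)²; places V = {2, 3, 5, 7, 17, 19, 23, 29, ∞}.
(a,b)_3: α=-2, u≡2; β=0, v≡1 (mod 3); (2|3)=-1, (1|3)=+1; sign (−1)^0·-1^0·+1^-2 = +1.
(a,b)_5: α=0, u≡4; β=-2, v≡3 (mod 5); (4|5)=+1, (3|5)=-1; sign (−1)^0·+1^-2·-1^0 = +1.
(a,b)_17: α=-3, u≡4; β=-2, v≡1 (mod 17); (4|17)=+1, (1|17)=+1; sign (−1)^0·+1^-2·+1^-3 = +1.
(a,b)_∞: sgn(215441)=+, sgn(12673)=+, so +1.
(a,b)_7: α=10, u≡2; β=4, v≡6 (mod 7); (2|7)=+1, (6|7)=-1; sign (−1)^0·+1^4·-1^10 = +1.
(a,b)_19: α=1, u≡15; β=3, v≡14 (mod 19); (15|19)=-1, (14|19)=-1; sign (−1)^1·-1^3·-1^1 = -1.
(a,b)_23: α=-5, u≡3; β=-3, v≡10 (mod 23); (3|23)=+1, (10|23)=-1; sign (−1)^1·+1^-3·-1^-5 = +1.
(a,b)_2: α=0, β=6; u≡1, v≡1 (mod 8); ε(u)ε(v)=0·0, αω(v)=0·0, βω(u)=6·0; sum ≡ 0  ⇒  +1.
(a,b)_29: α=1, u≡7; β=1, v≡26 (mod 29); (7|29)=+1, (26|29)=-1; sign (−1)^0·+1^1·-1^1 = -1.
(215441, 12673 / ℚ) ramifies at {19, 29}: a division algebra.

[19, 29]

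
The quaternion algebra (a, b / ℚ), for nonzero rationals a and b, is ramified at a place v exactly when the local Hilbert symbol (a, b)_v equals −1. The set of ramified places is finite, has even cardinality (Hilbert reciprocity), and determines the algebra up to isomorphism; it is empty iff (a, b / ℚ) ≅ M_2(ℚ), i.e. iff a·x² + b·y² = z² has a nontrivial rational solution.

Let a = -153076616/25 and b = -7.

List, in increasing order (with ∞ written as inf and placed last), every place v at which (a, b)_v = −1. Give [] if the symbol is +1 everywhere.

[7, 19, 41, inf]

(a, b) ≡ (-316274, -7) mod (ℚ^×)²; places V = {2, 5, 7, 11, 19, 29, 41, ∞}.
(a,b)_2: α=3, β=0; u≡7, v≡1 (mod 8); ε(u)ε(v)=1·0, αω(v)=3·0, βω(u)=0·0; sum ≡ 0  ⇒  +1.
(a,b)_19: α=1, u≡16; β=0, v≡12 (mod 19); (16|19)=+1, (12|19)=-1; sign (−1)^0·+1^0·-1^1 = -1.
(a,b)_∞: sgn(-316274)=−, sgn(-7)=−, so -1.
(a,b)_5: α=-2, u≡4; β=0, v≡3 (mod 5); (4|5)=+1, (3|5)=-1; sign (−1)^0·+1^0·-1^-2 = +1.
(a,b)_11: α=2, u≡1; β=0, v≡4 (mod 11); (1|11)=+1, (4|11)=+1; sign (−1)^0·+1^0·+1^2 = +1.
(a,b)_29: α=1, u≡10; β=0, v≡22 (mod 29); (10|29)=-1, (22|29)=+1; sign (−1)^0·-1^0·+1^1 = +1.
(a,b)_41: α=1, u≡38; β=0, v≡34 (mod 41); (38|41)=-1, (34|41)=-1; sign (−1)^0·-1^0·-1^1 = -1.
(a,b)_7: α=1, u≡6; β=1, v≡6 (mod 7); (6|7)=-1, (6|7)=-1; sign (−1)^1·-1^1·-1^1 = -1.
|Ram(-316274, -7)| = 4, even; anisotropic at {7, 19, 41, ∞}.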